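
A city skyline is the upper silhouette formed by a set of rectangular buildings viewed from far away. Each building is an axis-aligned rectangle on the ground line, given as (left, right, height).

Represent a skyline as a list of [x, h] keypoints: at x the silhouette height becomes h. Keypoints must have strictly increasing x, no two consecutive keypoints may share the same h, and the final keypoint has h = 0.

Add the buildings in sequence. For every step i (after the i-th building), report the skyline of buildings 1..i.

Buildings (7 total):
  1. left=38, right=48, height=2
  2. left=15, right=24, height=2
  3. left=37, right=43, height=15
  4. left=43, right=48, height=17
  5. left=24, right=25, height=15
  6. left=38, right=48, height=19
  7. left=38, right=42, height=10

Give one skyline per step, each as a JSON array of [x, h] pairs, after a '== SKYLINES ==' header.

== SKYLINES ==
[[38,2],[48,0]]
[[15,2],[24,0],[38,2],[48,0]]
[[15,2],[24,0],[37,15],[43,2],[48,0]]
[[15,2],[24,0],[37,15],[43,17],[48,0]]
[[15,2],[24,15],[25,0],[37,15],[43,17],[48,0]]
[[15,2],[24,15],[25,0],[37,15],[38,19],[48,0]]
[[15,2],[24,15],[25,0],[37,15],[38,19],[48,0]]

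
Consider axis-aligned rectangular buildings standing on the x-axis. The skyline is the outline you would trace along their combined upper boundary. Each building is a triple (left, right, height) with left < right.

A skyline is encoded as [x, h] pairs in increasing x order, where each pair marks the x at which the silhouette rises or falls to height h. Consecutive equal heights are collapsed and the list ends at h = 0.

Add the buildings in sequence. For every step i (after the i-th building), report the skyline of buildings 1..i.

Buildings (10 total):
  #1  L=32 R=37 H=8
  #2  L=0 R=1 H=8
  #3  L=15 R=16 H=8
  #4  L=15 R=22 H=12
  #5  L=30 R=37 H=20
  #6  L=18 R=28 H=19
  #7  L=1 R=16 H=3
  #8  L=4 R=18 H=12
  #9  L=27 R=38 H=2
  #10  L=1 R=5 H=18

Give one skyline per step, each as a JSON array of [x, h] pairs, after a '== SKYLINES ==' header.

== SKYLINES ==
[[32,8],[37,0]]
[[0,8],[1,0],[32,8],[37,0]]
[[0,8],[1,0],[15,8],[16,0],[32,8],[37,0]]
[[0,8],[1,0],[15,12],[22,0],[32,8],[37,0]]
[[0,8],[1,0],[15,12],[22,0],[30,20],[37,0]]
[[0,8],[1,0],[15,12],[18,19],[28,0],[30,20],[37,0]]
[[0,8],[1,3],[15,12],[18,19],[28,0],[30,20],[37,0]]
[[0,8],[1,3],[4,12],[18,19],[28,0],[30,20],[37,0]]
[[0,8],[1,3],[4,12],[18,19],[28,2],[30,20],[37,2],[38,0]]
[[0,8],[1,18],[5,12],[18,19],[28,2],[30,20],[37,2],[38,0]]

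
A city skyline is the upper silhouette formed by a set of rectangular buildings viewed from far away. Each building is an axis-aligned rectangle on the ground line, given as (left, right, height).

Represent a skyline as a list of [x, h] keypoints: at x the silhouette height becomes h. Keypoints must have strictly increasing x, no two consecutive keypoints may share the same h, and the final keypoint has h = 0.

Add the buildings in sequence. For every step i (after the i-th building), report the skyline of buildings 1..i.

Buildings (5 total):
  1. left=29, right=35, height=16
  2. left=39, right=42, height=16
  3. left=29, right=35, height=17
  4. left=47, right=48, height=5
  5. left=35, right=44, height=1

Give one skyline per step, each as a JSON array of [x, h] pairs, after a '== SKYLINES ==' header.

== SKYLINES ==
[[29,16],[35,0]]
[[29,16],[35,0],[39,16],[42,0]]
[[29,17],[35,0],[39,16],[42,0]]
[[29,17],[35,0],[39,16],[42,0],[47,5],[48,0]]
[[29,17],[35,1],[39,16],[42,1],[44,0],[47,5],[48,0]]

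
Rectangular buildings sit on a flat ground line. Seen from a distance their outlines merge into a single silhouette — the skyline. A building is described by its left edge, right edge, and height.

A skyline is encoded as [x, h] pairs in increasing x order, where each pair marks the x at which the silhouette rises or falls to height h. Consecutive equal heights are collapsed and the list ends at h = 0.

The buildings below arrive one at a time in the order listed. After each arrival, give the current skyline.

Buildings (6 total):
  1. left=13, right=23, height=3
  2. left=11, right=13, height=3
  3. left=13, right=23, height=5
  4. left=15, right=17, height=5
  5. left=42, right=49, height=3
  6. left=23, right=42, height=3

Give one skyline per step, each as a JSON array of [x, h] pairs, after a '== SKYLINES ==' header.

== SKYLINES ==
[[13,3],[23,0]]
[[11,3],[23,0]]
[[11,3],[13,5],[23,0]]
[[11,3],[13,5],[23,0]]
[[11,3],[13,5],[23,0],[42,3],[49,0]]
[[11,3],[13,5],[23,3],[49,0]]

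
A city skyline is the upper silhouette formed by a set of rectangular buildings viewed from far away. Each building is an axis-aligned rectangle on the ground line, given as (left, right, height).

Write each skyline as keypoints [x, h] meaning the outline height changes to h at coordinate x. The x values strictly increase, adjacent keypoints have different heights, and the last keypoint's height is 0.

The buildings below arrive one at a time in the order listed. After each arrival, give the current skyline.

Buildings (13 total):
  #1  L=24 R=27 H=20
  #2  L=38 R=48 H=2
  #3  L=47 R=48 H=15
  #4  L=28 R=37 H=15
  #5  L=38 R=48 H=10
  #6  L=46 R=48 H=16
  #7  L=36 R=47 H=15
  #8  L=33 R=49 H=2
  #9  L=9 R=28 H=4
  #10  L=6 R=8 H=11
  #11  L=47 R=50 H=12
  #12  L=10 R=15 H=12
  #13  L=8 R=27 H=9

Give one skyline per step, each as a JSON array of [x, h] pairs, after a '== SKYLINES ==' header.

== SKYLINES ==
[[24,20],[27,0]]
[[24,20],[27,0],[38,2],[48,0]]
[[24,20],[27,0],[38,2],[47,15],[48,0]]
[[24,20],[27,0],[28,15],[37,0],[38,2],[47,15],[48,0]]
[[24,20],[27,0],[28,15],[37,0],[38,10],[47,15],[48,0]]
[[24,20],[27,0],[28,15],[37,0],[38,10],[46,16],[48,0]]
[[24,20],[27,0],[28,15],[46,16],[48,0]]
[[24,20],[27,0],[28,15],[46,16],[48,2],[49,0]]
[[9,4],[24,20],[27,4],[28,15],[46,16],[48,2],[49,0]]
[[6,11],[8,0],[9,4],[24,20],[27,4],[28,15],[46,16],[48,2],[49,0]]
[[6,11],[8,0],[9,4],[24,20],[27,4],[28,15],[46,16],[48,12],[50,0]]
[[6,11],[8,0],[9,4],[10,12],[15,4],[24,20],[27,4],[28,15],[46,16],[48,12],[50,0]]
[[6,11],[8,9],[10,12],[15,9],[24,20],[27,4],[28,15],[46,16],[48,12],[50,0]]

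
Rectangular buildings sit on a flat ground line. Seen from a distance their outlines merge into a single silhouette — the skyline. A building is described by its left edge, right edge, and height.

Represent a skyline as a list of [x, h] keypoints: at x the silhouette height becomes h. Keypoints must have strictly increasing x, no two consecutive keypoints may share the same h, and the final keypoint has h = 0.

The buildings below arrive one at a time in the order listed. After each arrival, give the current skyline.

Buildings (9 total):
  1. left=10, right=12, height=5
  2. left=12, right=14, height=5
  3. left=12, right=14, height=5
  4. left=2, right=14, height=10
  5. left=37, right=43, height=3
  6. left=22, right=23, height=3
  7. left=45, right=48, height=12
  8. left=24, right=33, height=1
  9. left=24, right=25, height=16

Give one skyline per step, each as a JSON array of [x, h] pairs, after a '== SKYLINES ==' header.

== SKYLINES ==
[[10,5],[12,0]]
[[10,5],[14,0]]
[[10,5],[14,0]]
[[2,10],[14,0]]
[[2,10],[14,0],[37,3],[43,0]]
[[2,10],[14,0],[22,3],[23,0],[37,3],[43,0]]
[[2,10],[14,0],[22,3],[23,0],[37,3],[43,0],[45,12],[48,0]]
[[2,10],[14,0],[22,3],[23,0],[24,1],[33,0],[37,3],[43,0],[45,12],[48,0]]
[[2,10],[14,0],[22,3],[23,0],[24,16],[25,1],[33,0],[37,3],[43,0],[45,12],[48,0]]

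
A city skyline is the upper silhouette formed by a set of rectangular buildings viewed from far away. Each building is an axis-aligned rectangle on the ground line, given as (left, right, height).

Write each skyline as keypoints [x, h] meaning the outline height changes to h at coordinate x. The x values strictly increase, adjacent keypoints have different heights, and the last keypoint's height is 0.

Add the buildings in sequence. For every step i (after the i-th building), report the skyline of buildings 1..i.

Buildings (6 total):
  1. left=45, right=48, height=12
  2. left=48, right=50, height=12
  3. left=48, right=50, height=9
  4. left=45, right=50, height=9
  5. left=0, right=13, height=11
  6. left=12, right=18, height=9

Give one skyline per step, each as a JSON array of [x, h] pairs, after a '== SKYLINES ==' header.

== SKYLINES ==
[[45,12],[48,0]]
[[45,12],[50,0]]
[[45,12],[50,0]]
[[45,12],[50,0]]
[[0,11],[13,0],[45,12],[50,0]]
[[0,11],[13,9],[18,0],[45,12],[50,0]]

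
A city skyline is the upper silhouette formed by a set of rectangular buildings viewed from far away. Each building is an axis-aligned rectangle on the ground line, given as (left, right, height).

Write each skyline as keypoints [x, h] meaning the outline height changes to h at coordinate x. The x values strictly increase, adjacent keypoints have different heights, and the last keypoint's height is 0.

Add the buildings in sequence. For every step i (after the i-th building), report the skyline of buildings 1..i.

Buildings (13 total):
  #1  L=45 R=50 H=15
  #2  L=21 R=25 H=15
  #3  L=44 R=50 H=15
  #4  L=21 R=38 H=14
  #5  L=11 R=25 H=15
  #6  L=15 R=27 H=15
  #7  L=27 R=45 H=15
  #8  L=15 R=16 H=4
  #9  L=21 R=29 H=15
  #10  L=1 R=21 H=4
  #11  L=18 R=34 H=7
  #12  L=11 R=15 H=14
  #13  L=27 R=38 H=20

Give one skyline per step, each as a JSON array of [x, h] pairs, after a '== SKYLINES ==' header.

== SKYLINES ==
[[45,15],[50,0]]
[[21,15],[25,0],[45,15],[50,0]]
[[21,15],[25,0],[44,15],[50,0]]
[[21,15],[25,14],[38,0],[44,15],[50,0]]
[[11,15],[25,14],[38,0],[44,15],[50,0]]
[[11,15],[27,14],[38,0],[44,15],[50,0]]
[[11,15],[50,0]]
[[11,15],[50,0]]
[[11,15],[50,0]]
[[1,4],[11,15],[50,0]]
[[1,4],[11,15],[50,0]]
[[1,4],[11,15],[50,0]]
[[1,4],[11,15],[27,20],[38,15],[50,0]]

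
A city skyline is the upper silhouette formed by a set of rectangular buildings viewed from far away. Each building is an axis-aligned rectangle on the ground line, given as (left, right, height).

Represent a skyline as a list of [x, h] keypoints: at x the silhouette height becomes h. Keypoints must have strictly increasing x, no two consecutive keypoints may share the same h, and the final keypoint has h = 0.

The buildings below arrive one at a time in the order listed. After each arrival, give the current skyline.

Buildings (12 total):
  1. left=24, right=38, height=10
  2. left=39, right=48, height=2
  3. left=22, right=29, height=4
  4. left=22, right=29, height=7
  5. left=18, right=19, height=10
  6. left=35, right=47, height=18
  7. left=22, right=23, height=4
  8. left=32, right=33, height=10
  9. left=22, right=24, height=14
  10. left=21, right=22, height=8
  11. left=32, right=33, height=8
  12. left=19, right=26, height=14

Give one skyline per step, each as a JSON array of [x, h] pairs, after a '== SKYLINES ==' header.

== SKYLINES ==
[[24,10],[38,0]]
[[24,10],[38,0],[39,2],[48,0]]
[[22,4],[24,10],[38,0],[39,2],[48,0]]
[[22,7],[24,10],[38,0],[39,2],[48,0]]
[[18,10],[19,0],[22,7],[24,10],[38,0],[39,2],[48,0]]
[[18,10],[19,0],[22,7],[24,10],[35,18],[47,2],[48,0]]
[[18,10],[19,0],[22,7],[24,10],[35,18],[47,2],[48,0]]
[[18,10],[19,0],[22,7],[24,10],[35,18],[47,2],[48,0]]
[[18,10],[19,0],[22,14],[24,10],[35,18],[47,2],[48,0]]
[[18,10],[19,0],[21,8],[22,14],[24,10],[35,18],[47,2],[48,0]]
[[18,10],[19,0],[21,8],[22,14],[24,10],[35,18],[47,2],[48,0]]
[[18,10],[19,14],[26,10],[35,18],[47,2],[48,0]]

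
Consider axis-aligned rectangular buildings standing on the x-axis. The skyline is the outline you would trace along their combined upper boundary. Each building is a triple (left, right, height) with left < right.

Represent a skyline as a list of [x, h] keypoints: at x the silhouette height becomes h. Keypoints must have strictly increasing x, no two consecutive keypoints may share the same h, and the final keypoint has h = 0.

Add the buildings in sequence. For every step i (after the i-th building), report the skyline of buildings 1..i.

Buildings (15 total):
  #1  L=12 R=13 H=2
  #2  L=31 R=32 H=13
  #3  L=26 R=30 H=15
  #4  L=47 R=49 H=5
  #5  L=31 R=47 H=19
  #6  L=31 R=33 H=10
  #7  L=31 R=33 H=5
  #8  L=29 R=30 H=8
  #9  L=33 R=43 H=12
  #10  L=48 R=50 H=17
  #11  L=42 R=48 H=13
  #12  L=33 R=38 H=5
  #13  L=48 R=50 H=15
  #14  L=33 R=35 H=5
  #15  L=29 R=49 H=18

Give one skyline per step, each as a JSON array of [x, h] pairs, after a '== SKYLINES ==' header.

== SKYLINES ==
[[12,2],[13,0]]
[[12,2],[13,0],[31,13],[32,0]]
[[12,2],[13,0],[26,15],[30,0],[31,13],[32,0]]
[[12,2],[13,0],[26,15],[30,0],[31,13],[32,0],[47,5],[49,0]]
[[12,2],[13,0],[26,15],[30,0],[31,19],[47,5],[49,0]]
[[12,2],[13,0],[26,15],[30,0],[31,19],[47,5],[49,0]]
[[12,2],[13,0],[26,15],[30,0],[31,19],[47,5],[49,0]]
[[12,2],[13,0],[26,15],[30,0],[31,19],[47,5],[49,0]]
[[12,2],[13,0],[26,15],[30,0],[31,19],[47,5],[49,0]]
[[12,2],[13,0],[26,15],[30,0],[31,19],[47,5],[48,17],[50,0]]
[[12,2],[13,0],[26,15],[30,0],[31,19],[47,13],[48,17],[50,0]]
[[12,2],[13,0],[26,15],[30,0],[31,19],[47,13],[48,17],[50,0]]
[[12,2],[13,0],[26,15],[30,0],[31,19],[47,13],[48,17],[50,0]]
[[12,2],[13,0],[26,15],[30,0],[31,19],[47,13],[48,17],[50,0]]
[[12,2],[13,0],[26,15],[29,18],[31,19],[47,18],[49,17],[50,0]]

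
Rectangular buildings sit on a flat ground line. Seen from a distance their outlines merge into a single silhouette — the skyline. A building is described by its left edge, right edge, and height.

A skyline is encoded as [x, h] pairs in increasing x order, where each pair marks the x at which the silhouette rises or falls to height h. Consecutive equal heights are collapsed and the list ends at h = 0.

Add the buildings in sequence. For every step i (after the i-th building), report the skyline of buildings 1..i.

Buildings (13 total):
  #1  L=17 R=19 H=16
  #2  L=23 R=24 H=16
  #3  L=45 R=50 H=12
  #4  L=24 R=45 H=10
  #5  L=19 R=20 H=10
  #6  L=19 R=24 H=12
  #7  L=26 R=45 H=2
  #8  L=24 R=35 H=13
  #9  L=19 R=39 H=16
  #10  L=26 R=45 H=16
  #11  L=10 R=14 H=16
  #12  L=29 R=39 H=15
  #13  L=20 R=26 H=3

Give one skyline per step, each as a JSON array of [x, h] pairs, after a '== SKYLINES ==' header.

== SKYLINES ==
[[17,16],[19,0]]
[[17,16],[19,0],[23,16],[24,0]]
[[17,16],[19,0],[23,16],[24,0],[45,12],[50,0]]
[[17,16],[19,0],[23,16],[24,10],[45,12],[50,0]]
[[17,16],[19,10],[20,0],[23,16],[24,10],[45,12],[50,0]]
[[17,16],[19,12],[23,16],[24,10],[45,12],[50,0]]
[[17,16],[19,12],[23,16],[24,10],[45,12],[50,0]]
[[17,16],[19,12],[23,16],[24,13],[35,10],[45,12],[50,0]]
[[17,16],[39,10],[45,12],[50,0]]
[[17,16],[45,12],[50,0]]
[[10,16],[14,0],[17,16],[45,12],[50,0]]
[[10,16],[14,0],[17,16],[45,12],[50,0]]
[[10,16],[14,0],[17,16],[45,12],[50,0]]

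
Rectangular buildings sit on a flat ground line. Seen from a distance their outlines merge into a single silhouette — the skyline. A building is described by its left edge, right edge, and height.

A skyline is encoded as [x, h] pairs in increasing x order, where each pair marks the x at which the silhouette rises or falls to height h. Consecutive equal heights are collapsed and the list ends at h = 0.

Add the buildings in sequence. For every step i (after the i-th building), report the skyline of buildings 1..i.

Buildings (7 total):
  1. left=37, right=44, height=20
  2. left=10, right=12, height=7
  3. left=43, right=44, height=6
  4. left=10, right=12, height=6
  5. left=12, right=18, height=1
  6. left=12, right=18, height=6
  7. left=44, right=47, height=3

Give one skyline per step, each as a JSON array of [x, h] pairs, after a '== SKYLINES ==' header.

== SKYLINES ==
[[37,20],[44,0]]
[[10,7],[12,0],[37,20],[44,0]]
[[10,7],[12,0],[37,20],[44,0]]
[[10,7],[12,0],[37,20],[44,0]]
[[10,7],[12,1],[18,0],[37,20],[44,0]]
[[10,7],[12,6],[18,0],[37,20],[44,0]]
[[10,7],[12,6],[18,0],[37,20],[44,3],[47,0]]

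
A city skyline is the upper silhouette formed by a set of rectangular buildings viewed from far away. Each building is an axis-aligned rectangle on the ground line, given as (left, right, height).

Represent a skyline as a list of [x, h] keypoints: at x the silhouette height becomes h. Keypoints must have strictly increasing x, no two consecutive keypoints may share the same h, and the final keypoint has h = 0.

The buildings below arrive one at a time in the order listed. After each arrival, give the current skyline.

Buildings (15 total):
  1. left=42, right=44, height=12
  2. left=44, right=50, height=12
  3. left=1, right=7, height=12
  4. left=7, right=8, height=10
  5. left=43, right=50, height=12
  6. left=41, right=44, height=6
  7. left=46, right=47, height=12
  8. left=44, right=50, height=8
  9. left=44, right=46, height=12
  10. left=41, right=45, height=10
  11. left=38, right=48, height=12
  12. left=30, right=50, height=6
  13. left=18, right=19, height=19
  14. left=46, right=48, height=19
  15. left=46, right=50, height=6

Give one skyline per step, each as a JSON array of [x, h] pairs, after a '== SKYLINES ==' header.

== SKYLINES ==
[[42,12],[44,0]]
[[42,12],[50,0]]
[[1,12],[7,0],[42,12],[50,0]]
[[1,12],[7,10],[8,0],[42,12],[50,0]]
[[1,12],[7,10],[8,0],[42,12],[50,0]]
[[1,12],[7,10],[8,0],[41,6],[42,12],[50,0]]
[[1,12],[7,10],[8,0],[41,6],[42,12],[50,0]]
[[1,12],[7,10],[8,0],[41,6],[42,12],[50,0]]
[[1,12],[7,10],[8,0],[41,6],[42,12],[50,0]]
[[1,12],[7,10],[8,0],[41,10],[42,12],[50,0]]
[[1,12],[7,10],[8,0],[38,12],[50,0]]
[[1,12],[7,10],[8,0],[30,6],[38,12],[50,0]]
[[1,12],[7,10],[8,0],[18,19],[19,0],[30,6],[38,12],[50,0]]
[[1,12],[7,10],[8,0],[18,19],[19,0],[30,6],[38,12],[46,19],[48,12],[50,0]]
[[1,12],[7,10],[8,0],[18,19],[19,0],[30,6],[38,12],[46,19],[48,12],[50,0]]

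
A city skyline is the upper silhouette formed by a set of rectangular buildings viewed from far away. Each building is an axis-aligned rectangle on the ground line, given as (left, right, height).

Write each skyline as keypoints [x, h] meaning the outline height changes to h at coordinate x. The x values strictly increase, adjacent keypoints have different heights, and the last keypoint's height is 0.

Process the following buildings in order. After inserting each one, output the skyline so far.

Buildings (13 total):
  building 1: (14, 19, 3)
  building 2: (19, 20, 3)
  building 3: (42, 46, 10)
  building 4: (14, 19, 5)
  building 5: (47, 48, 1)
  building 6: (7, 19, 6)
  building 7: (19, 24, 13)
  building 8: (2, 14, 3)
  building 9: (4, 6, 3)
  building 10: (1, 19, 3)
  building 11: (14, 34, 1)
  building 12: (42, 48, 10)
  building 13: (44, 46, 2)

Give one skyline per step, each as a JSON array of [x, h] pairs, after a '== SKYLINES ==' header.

== SKYLINES ==
[[14,3],[19,0]]
[[14,3],[20,0]]
[[14,3],[20,0],[42,10],[46,0]]
[[14,5],[19,3],[20,0],[42,10],[46,0]]
[[14,5],[19,3],[20,0],[42,10],[46,0],[47,1],[48,0]]
[[7,6],[19,3],[20,0],[42,10],[46,0],[47,1],[48,0]]
[[7,6],[19,13],[24,0],[42,10],[46,0],[47,1],[48,0]]
[[2,3],[7,6],[19,13],[24,0],[42,10],[46,0],[47,1],[48,0]]
[[2,3],[7,6],[19,13],[24,0],[42,10],[46,0],[47,1],[48,0]]
[[1,3],[7,6],[19,13],[24,0],[42,10],[46,0],[47,1],[48,0]]
[[1,3],[7,6],[19,13],[24,1],[34,0],[42,10],[46,0],[47,1],[48,0]]
[[1,3],[7,6],[19,13],[24,1],[34,0],[42,10],[48,0]]
[[1,3],[7,6],[19,13],[24,1],[34,0],[42,10],[48,0]]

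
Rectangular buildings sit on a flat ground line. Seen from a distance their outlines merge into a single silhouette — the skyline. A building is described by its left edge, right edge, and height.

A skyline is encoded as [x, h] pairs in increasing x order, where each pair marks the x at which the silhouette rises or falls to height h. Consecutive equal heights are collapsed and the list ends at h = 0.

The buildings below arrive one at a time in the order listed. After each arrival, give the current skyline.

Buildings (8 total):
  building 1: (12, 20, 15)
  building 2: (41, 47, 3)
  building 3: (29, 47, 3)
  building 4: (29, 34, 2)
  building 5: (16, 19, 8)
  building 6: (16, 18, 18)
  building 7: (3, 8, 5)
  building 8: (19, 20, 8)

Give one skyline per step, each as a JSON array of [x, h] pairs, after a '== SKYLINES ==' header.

== SKYLINES ==
[[12,15],[20,0]]
[[12,15],[20,0],[41,3],[47,0]]
[[12,15],[20,0],[29,3],[47,0]]
[[12,15],[20,0],[29,3],[47,0]]
[[12,15],[20,0],[29,3],[47,0]]
[[12,15],[16,18],[18,15],[20,0],[29,3],[47,0]]
[[3,5],[8,0],[12,15],[16,18],[18,15],[20,0],[29,3],[47,0]]
[[3,5],[8,0],[12,15],[16,18],[18,15],[20,0],[29,3],[47,0]]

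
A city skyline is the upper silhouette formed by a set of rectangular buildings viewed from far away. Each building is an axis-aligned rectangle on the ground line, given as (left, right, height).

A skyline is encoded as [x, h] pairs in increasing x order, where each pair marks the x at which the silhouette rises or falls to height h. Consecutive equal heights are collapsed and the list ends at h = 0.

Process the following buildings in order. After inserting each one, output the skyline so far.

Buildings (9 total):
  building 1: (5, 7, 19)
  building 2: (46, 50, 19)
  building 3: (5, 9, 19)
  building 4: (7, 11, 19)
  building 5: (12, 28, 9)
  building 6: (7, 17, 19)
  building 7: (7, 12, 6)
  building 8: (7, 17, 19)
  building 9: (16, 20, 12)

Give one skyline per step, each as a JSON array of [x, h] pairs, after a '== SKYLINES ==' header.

== SKYLINES ==
[[5,19],[7,0]]
[[5,19],[7,0],[46,19],[50,0]]
[[5,19],[9,0],[46,19],[50,0]]
[[5,19],[11,0],[46,19],[50,0]]
[[5,19],[11,0],[12,9],[28,0],[46,19],[50,0]]
[[5,19],[17,9],[28,0],[46,19],[50,0]]
[[5,19],[17,9],[28,0],[46,19],[50,0]]
[[5,19],[17,9],[28,0],[46,19],[50,0]]
[[5,19],[17,12],[20,9],[28,0],[46,19],[50,0]]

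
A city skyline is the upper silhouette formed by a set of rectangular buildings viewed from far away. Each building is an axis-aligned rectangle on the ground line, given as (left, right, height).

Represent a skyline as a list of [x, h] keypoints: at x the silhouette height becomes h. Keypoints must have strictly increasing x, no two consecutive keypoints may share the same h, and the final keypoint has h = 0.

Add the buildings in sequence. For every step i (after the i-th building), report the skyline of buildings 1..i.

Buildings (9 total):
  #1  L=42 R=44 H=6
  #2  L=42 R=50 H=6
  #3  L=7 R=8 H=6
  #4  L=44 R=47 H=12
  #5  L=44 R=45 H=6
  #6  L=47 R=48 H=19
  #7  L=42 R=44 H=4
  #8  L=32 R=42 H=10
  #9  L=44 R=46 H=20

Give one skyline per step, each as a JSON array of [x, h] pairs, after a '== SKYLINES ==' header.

== SKYLINES ==
[[42,6],[44,0]]
[[42,6],[50,0]]
[[7,6],[8,0],[42,6],[50,0]]
[[7,6],[8,0],[42,6],[44,12],[47,6],[50,0]]
[[7,6],[8,0],[42,6],[44,12],[47,6],[50,0]]
[[7,6],[8,0],[42,6],[44,12],[47,19],[48,6],[50,0]]
[[7,6],[8,0],[42,6],[44,12],[47,19],[48,6],[50,0]]
[[7,6],[8,0],[32,10],[42,6],[44,12],[47,19],[48,6],[50,0]]
[[7,6],[8,0],[32,10],[42,6],[44,20],[46,12],[47,19],[48,6],[50,0]]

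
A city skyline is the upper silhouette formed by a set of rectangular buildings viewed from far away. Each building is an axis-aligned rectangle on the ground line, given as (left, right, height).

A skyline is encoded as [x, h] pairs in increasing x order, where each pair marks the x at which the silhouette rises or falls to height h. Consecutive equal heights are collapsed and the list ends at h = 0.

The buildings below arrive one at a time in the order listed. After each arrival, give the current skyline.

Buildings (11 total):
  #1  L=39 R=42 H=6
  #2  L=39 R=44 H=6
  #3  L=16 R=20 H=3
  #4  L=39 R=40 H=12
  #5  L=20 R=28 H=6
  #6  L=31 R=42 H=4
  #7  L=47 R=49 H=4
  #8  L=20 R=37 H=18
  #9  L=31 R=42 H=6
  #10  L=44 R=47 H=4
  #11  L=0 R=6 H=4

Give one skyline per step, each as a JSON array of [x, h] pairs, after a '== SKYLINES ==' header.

== SKYLINES ==
[[39,6],[42,0]]
[[39,6],[44,0]]
[[16,3],[20,0],[39,6],[44,0]]
[[16,3],[20,0],[39,12],[40,6],[44,0]]
[[16,3],[20,6],[28,0],[39,12],[40,6],[44,0]]
[[16,3],[20,6],[28,0],[31,4],[39,12],[40,6],[44,0]]
[[16,3],[20,6],[28,0],[31,4],[39,12],[40,6],[44,0],[47,4],[49,0]]
[[16,3],[20,18],[37,4],[39,12],[40,6],[44,0],[47,4],[49,0]]
[[16,3],[20,18],[37,6],[39,12],[40,6],[44,0],[47,4],[49,0]]
[[16,3],[20,18],[37,6],[39,12],[40,6],[44,4],[49,0]]
[[0,4],[6,0],[16,3],[20,18],[37,6],[39,12],[40,6],[44,4],[49,0]]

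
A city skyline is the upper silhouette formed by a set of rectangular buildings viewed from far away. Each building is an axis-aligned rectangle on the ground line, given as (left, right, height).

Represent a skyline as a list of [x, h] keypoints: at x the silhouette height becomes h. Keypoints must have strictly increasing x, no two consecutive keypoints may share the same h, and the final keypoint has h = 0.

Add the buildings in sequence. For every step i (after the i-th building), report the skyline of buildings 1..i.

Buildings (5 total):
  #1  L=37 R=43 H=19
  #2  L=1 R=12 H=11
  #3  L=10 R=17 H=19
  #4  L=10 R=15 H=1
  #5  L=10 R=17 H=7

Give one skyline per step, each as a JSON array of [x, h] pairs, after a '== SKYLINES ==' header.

== SKYLINES ==
[[37,19],[43,0]]
[[1,11],[12,0],[37,19],[43,0]]
[[1,11],[10,19],[17,0],[37,19],[43,0]]
[[1,11],[10,19],[17,0],[37,19],[43,0]]
[[1,11],[10,19],[17,0],[37,19],[43,0]]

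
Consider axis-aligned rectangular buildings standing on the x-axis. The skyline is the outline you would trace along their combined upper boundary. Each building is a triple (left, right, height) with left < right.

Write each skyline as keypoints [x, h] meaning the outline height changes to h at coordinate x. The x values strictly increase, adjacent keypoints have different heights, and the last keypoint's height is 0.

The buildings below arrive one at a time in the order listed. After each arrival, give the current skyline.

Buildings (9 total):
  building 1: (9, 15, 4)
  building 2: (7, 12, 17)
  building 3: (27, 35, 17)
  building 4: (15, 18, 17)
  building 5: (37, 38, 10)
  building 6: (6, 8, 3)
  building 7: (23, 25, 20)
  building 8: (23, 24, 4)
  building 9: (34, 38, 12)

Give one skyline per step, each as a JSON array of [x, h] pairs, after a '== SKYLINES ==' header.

== SKYLINES ==
[[9,4],[15,0]]
[[7,17],[12,4],[15,0]]
[[7,17],[12,4],[15,0],[27,17],[35,0]]
[[7,17],[12,4],[15,17],[18,0],[27,17],[35,0]]
[[7,17],[12,4],[15,17],[18,0],[27,17],[35,0],[37,10],[38,0]]
[[6,3],[7,17],[12,4],[15,17],[18,0],[27,17],[35,0],[37,10],[38,0]]
[[6,3],[7,17],[12,4],[15,17],[18,0],[23,20],[25,0],[27,17],[35,0],[37,10],[38,0]]
[[6,3],[7,17],[12,4],[15,17],[18,0],[23,20],[25,0],[27,17],[35,0],[37,10],[38,0]]
[[6,3],[7,17],[12,4],[15,17],[18,0],[23,20],[25,0],[27,17],[35,12],[38,0]]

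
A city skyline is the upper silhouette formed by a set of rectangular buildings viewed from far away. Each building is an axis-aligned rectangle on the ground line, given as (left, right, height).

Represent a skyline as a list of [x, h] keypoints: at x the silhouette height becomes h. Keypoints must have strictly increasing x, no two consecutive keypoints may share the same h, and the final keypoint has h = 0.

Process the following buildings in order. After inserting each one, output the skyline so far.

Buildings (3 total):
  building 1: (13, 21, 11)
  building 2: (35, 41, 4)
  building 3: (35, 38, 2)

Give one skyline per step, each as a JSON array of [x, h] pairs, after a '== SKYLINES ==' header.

== SKYLINES ==
[[13,11],[21,0]]
[[13,11],[21,0],[35,4],[41,0]]
[[13,11],[21,0],[35,4],[41,0]]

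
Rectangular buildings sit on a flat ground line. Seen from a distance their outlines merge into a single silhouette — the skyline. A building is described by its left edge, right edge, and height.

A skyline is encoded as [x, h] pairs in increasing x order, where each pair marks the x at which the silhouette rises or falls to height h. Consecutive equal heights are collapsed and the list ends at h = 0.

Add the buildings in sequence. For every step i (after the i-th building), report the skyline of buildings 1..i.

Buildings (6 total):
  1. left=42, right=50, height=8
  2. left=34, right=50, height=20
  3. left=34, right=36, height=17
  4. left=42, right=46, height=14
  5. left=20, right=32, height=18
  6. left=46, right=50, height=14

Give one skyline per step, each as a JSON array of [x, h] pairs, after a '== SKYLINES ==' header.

== SKYLINES ==
[[42,8],[50,0]]
[[34,20],[50,0]]
[[34,20],[50,0]]
[[34,20],[50,0]]
[[20,18],[32,0],[34,20],[50,0]]
[[20,18],[32,0],[34,20],[50,0]]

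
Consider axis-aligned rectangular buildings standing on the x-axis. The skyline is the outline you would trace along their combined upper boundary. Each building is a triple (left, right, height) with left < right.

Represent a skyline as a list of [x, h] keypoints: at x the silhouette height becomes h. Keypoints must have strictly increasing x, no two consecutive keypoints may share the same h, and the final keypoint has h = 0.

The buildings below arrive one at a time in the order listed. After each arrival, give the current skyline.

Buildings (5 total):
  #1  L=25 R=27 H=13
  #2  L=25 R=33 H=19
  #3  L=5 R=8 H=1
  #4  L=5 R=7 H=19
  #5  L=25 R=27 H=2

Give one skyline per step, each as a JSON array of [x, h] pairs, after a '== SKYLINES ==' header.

== SKYLINES ==
[[25,13],[27,0]]
[[25,19],[33,0]]
[[5,1],[8,0],[25,19],[33,0]]
[[5,19],[7,1],[8,0],[25,19],[33,0]]
[[5,19],[7,1],[8,0],[25,19],[33,0]]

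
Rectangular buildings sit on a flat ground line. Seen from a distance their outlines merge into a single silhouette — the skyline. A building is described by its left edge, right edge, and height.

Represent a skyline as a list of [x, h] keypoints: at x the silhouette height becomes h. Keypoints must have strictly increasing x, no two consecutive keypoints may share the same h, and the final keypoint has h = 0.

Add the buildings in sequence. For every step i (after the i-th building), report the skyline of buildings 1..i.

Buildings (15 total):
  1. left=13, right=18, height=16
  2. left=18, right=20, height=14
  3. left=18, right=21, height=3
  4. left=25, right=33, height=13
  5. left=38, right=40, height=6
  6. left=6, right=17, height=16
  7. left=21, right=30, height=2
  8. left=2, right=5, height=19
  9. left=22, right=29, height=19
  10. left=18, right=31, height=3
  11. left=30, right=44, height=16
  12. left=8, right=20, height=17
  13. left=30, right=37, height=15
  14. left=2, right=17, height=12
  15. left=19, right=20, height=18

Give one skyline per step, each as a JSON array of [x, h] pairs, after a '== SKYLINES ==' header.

== SKYLINES ==
[[13,16],[18,0]]
[[13,16],[18,14],[20,0]]
[[13,16],[18,14],[20,3],[21,0]]
[[13,16],[18,14],[20,3],[21,0],[25,13],[33,0]]
[[13,16],[18,14],[20,3],[21,0],[25,13],[33,0],[38,6],[40,0]]
[[6,16],[18,14],[20,3],[21,0],[25,13],[33,0],[38,6],[40,0]]
[[6,16],[18,14],[20,3],[21,2],[25,13],[33,0],[38,6],[40,0]]
[[2,19],[5,0],[6,16],[18,14],[20,3],[21,2],[25,13],[33,0],[38,6],[40,0]]
[[2,19],[5,0],[6,16],[18,14],[20,3],[21,2],[22,19],[29,13],[33,0],[38,6],[40,0]]
[[2,19],[5,0],[6,16],[18,14],[20,3],[22,19],[29,13],[33,0],[38,6],[40,0]]
[[2,19],[5,0],[6,16],[18,14],[20,3],[22,19],[29,13],[30,16],[44,0]]
[[2,19],[5,0],[6,16],[8,17],[20,3],[22,19],[29,13],[30,16],[44,0]]
[[2,19],[5,0],[6,16],[8,17],[20,3],[22,19],[29,13],[30,16],[44,0]]
[[2,19],[5,12],[6,16],[8,17],[20,3],[22,19],[29,13],[30,16],[44,0]]
[[2,19],[5,12],[6,16],[8,17],[19,18],[20,3],[22,19],[29,13],[30,16],[44,0]]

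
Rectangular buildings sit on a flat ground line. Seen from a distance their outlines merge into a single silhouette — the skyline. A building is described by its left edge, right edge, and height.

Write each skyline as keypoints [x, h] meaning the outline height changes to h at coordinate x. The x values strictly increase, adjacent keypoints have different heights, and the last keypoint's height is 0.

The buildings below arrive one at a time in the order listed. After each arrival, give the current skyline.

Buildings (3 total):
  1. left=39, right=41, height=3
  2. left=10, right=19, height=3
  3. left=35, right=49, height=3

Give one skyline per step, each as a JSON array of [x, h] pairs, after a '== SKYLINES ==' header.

== SKYLINES ==
[[39,3],[41,0]]
[[10,3],[19,0],[39,3],[41,0]]
[[10,3],[19,0],[35,3],[49,0]]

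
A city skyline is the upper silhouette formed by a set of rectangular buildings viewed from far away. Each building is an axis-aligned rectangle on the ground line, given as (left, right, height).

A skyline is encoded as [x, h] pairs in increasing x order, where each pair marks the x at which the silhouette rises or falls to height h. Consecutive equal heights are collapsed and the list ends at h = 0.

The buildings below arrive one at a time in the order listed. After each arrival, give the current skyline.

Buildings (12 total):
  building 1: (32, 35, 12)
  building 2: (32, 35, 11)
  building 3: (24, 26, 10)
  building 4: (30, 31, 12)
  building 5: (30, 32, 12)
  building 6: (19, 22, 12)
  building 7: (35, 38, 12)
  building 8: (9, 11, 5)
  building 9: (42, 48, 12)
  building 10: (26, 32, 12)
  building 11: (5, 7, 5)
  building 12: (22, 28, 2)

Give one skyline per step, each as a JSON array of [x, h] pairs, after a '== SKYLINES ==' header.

== SKYLINES ==
[[32,12],[35,0]]
[[32,12],[35,0]]
[[24,10],[26,0],[32,12],[35,0]]
[[24,10],[26,0],[30,12],[31,0],[32,12],[35,0]]
[[24,10],[26,0],[30,12],[35,0]]
[[19,12],[22,0],[24,10],[26,0],[30,12],[35,0]]
[[19,12],[22,0],[24,10],[26,0],[30,12],[38,0]]
[[9,5],[11,0],[19,12],[22,0],[24,10],[26,0],[30,12],[38,0]]
[[9,5],[11,0],[19,12],[22,0],[24,10],[26,0],[30,12],[38,0],[42,12],[48,0]]
[[9,5],[11,0],[19,12],[22,0],[24,10],[26,12],[38,0],[42,12],[48,0]]
[[5,5],[7,0],[9,5],[11,0],[19,12],[22,0],[24,10],[26,12],[38,0],[42,12],[48,0]]
[[5,5],[7,0],[9,5],[11,0],[19,12],[22,2],[24,10],[26,12],[38,0],[42,12],[48,0]]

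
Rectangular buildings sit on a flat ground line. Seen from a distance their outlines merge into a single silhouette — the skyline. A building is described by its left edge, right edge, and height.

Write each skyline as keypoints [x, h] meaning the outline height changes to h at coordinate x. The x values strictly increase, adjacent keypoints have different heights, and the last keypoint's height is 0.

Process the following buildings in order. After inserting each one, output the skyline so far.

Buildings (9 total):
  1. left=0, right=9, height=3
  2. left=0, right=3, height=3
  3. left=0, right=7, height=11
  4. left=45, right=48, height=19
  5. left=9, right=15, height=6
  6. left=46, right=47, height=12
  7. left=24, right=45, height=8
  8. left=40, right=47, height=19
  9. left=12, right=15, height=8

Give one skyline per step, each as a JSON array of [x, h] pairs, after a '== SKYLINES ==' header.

== SKYLINES ==
[[0,3],[9,0]]
[[0,3],[9,0]]
[[0,11],[7,3],[9,0]]
[[0,11],[7,3],[9,0],[45,19],[48,0]]
[[0,11],[7,3],[9,6],[15,0],[45,19],[48,0]]
[[0,11],[7,3],[9,6],[15,0],[45,19],[48,0]]
[[0,11],[7,3],[9,6],[15,0],[24,8],[45,19],[48,0]]
[[0,11],[7,3],[9,6],[15,0],[24,8],[40,19],[48,0]]
[[0,11],[7,3],[9,6],[12,8],[15,0],[24,8],[40,19],[48,0]]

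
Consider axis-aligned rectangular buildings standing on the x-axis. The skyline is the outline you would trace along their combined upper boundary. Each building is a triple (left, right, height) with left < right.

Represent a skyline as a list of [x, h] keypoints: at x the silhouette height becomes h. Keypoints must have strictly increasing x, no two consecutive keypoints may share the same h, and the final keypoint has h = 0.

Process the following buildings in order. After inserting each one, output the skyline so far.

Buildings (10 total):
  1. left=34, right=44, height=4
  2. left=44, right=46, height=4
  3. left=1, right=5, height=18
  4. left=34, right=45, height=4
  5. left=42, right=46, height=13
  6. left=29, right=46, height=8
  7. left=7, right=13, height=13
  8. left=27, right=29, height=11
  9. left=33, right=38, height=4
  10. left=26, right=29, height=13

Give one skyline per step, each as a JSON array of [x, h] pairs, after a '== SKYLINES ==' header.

== SKYLINES ==
[[34,4],[44,0]]
[[34,4],[46,0]]
[[1,18],[5,0],[34,4],[46,0]]
[[1,18],[5,0],[34,4],[46,0]]
[[1,18],[5,0],[34,4],[42,13],[46,0]]
[[1,18],[5,0],[29,8],[42,13],[46,0]]
[[1,18],[5,0],[7,13],[13,0],[29,8],[42,13],[46,0]]
[[1,18],[5,0],[7,13],[13,0],[27,11],[29,8],[42,13],[46,0]]
[[1,18],[5,0],[7,13],[13,0],[27,11],[29,8],[42,13],[46,0]]
[[1,18],[5,0],[7,13],[13,0],[26,13],[29,8],[42,13],[46,0]]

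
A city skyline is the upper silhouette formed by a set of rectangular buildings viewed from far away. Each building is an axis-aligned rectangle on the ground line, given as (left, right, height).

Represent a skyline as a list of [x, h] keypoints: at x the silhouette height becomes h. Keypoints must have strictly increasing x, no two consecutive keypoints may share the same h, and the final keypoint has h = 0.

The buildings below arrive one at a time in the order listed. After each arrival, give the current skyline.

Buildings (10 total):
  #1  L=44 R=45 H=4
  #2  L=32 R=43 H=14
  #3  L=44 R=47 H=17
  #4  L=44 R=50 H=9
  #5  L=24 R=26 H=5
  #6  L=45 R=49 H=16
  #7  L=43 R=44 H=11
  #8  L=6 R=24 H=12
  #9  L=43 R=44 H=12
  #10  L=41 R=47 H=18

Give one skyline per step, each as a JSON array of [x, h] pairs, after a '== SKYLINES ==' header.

== SKYLINES ==
[[44,4],[45,0]]
[[32,14],[43,0],[44,4],[45,0]]
[[32,14],[43,0],[44,17],[47,0]]
[[32,14],[43,0],[44,17],[47,9],[50,0]]
[[24,5],[26,0],[32,14],[43,0],[44,17],[47,9],[50,0]]
[[24,5],[26,0],[32,14],[43,0],[44,17],[47,16],[49,9],[50,0]]
[[24,5],[26,0],[32,14],[43,11],[44,17],[47,16],[49,9],[50,0]]
[[6,12],[24,5],[26,0],[32,14],[43,11],[44,17],[47,16],[49,9],[50,0]]
[[6,12],[24,5],[26,0],[32,14],[43,12],[44,17],[47,16],[49,9],[50,0]]
[[6,12],[24,5],[26,0],[32,14],[41,18],[47,16],[49,9],[50,0]]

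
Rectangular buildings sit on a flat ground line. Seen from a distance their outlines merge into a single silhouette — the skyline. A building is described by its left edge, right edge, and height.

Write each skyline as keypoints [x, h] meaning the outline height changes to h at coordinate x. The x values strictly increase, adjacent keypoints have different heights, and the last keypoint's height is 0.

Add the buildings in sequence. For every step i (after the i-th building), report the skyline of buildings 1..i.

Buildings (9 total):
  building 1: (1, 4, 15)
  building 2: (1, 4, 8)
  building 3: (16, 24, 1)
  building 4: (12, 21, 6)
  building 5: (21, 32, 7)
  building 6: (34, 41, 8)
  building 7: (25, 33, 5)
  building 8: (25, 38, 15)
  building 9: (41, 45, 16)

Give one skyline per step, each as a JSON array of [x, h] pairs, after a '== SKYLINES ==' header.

== SKYLINES ==
[[1,15],[4,0]]
[[1,15],[4,0]]
[[1,15],[4,0],[16,1],[24,0]]
[[1,15],[4,0],[12,6],[21,1],[24,0]]
[[1,15],[4,0],[12,6],[21,7],[32,0]]
[[1,15],[4,0],[12,6],[21,7],[32,0],[34,8],[41,0]]
[[1,15],[4,0],[12,6],[21,7],[32,5],[33,0],[34,8],[41,0]]
[[1,15],[4,0],[12,6],[21,7],[25,15],[38,8],[41,0]]
[[1,15],[4,0],[12,6],[21,7],[25,15],[38,8],[41,16],[45,0]]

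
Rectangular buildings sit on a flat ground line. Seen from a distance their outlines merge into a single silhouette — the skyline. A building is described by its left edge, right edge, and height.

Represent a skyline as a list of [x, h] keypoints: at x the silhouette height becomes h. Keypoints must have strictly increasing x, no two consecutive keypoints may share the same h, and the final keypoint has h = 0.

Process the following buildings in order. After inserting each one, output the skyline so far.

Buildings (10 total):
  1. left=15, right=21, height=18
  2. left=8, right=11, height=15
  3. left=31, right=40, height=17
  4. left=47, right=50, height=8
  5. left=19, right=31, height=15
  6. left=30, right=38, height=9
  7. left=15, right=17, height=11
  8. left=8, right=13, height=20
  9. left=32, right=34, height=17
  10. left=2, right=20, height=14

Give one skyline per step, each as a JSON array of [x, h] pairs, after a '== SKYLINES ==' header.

== SKYLINES ==
[[15,18],[21,0]]
[[8,15],[11,0],[15,18],[21,0]]
[[8,15],[11,0],[15,18],[21,0],[31,17],[40,0]]
[[8,15],[11,0],[15,18],[21,0],[31,17],[40,0],[47,8],[50,0]]
[[8,15],[11,0],[15,18],[21,15],[31,17],[40,0],[47,8],[50,0]]
[[8,15],[11,0],[15,18],[21,15],[31,17],[40,0],[47,8],[50,0]]
[[8,15],[11,0],[15,18],[21,15],[31,17],[40,0],[47,8],[50,0]]
[[8,20],[13,0],[15,18],[21,15],[31,17],[40,0],[47,8],[50,0]]
[[8,20],[13,0],[15,18],[21,15],[31,17],[40,0],[47,8],[50,0]]
[[2,14],[8,20],[13,14],[15,18],[21,15],[31,17],[40,0],[47,8],[50,0]]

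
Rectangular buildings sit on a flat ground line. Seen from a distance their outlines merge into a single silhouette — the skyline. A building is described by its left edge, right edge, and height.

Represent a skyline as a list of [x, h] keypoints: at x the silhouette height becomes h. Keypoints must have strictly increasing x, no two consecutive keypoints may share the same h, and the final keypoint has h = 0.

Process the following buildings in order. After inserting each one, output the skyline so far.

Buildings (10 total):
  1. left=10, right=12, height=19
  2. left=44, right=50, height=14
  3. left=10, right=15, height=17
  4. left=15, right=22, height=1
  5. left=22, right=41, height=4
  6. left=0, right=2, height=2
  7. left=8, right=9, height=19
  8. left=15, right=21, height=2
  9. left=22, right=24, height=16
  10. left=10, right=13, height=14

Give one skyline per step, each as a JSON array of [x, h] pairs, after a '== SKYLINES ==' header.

== SKYLINES ==
[[10,19],[12,0]]
[[10,19],[12,0],[44,14],[50,0]]
[[10,19],[12,17],[15,0],[44,14],[50,0]]
[[10,19],[12,17],[15,1],[22,0],[44,14],[50,0]]
[[10,19],[12,17],[15,1],[22,4],[41,0],[44,14],[50,0]]
[[0,2],[2,0],[10,19],[12,17],[15,1],[22,4],[41,0],[44,14],[50,0]]
[[0,2],[2,0],[8,19],[9,0],[10,19],[12,17],[15,1],[22,4],[41,0],[44,14],[50,0]]
[[0,2],[2,0],[8,19],[9,0],[10,19],[12,17],[15,2],[21,1],[22,4],[41,0],[44,14],[50,0]]
[[0,2],[2,0],[8,19],[9,0],[10,19],[12,17],[15,2],[21,1],[22,16],[24,4],[41,0],[44,14],[50,0]]
[[0,2],[2,0],[8,19],[9,0],[10,19],[12,17],[15,2],[21,1],[22,16],[24,4],[41,0],[44,14],[50,0]]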